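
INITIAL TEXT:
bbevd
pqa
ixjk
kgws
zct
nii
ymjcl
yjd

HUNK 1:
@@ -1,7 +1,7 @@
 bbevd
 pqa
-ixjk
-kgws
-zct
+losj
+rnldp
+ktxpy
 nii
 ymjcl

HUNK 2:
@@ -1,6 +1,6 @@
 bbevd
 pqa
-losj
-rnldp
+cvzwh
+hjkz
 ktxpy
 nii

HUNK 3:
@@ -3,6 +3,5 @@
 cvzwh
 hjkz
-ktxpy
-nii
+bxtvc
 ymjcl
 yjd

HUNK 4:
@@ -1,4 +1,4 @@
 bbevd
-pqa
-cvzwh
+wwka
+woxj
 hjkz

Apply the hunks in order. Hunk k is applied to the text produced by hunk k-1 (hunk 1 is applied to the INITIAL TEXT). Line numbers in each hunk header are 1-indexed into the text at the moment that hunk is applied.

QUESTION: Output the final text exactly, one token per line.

Answer: bbevd
wwka
woxj
hjkz
bxtvc
ymjcl
yjd

Derivation:
Hunk 1: at line 1 remove [ixjk,kgws,zct] add [losj,rnldp,ktxpy] -> 8 lines: bbevd pqa losj rnldp ktxpy nii ymjcl yjd
Hunk 2: at line 1 remove [losj,rnldp] add [cvzwh,hjkz] -> 8 lines: bbevd pqa cvzwh hjkz ktxpy nii ymjcl yjd
Hunk 3: at line 3 remove [ktxpy,nii] add [bxtvc] -> 7 lines: bbevd pqa cvzwh hjkz bxtvc ymjcl yjd
Hunk 4: at line 1 remove [pqa,cvzwh] add [wwka,woxj] -> 7 lines: bbevd wwka woxj hjkz bxtvc ymjcl yjd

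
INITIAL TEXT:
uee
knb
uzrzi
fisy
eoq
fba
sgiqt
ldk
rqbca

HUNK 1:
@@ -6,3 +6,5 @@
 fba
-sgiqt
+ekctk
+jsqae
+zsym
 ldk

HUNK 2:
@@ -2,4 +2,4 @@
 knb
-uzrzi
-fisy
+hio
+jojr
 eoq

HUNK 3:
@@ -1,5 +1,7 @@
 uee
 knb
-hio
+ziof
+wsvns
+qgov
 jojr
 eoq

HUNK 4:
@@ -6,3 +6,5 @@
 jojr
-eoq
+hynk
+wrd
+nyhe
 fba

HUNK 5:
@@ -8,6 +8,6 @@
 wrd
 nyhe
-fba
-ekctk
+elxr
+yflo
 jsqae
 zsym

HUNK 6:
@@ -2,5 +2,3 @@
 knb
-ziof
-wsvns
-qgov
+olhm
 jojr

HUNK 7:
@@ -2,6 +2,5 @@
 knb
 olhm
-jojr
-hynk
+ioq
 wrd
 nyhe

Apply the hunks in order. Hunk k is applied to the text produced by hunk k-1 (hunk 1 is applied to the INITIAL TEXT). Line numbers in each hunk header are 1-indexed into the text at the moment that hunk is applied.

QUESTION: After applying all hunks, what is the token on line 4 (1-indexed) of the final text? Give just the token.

Hunk 1: at line 6 remove [sgiqt] add [ekctk,jsqae,zsym] -> 11 lines: uee knb uzrzi fisy eoq fba ekctk jsqae zsym ldk rqbca
Hunk 2: at line 2 remove [uzrzi,fisy] add [hio,jojr] -> 11 lines: uee knb hio jojr eoq fba ekctk jsqae zsym ldk rqbca
Hunk 3: at line 1 remove [hio] add [ziof,wsvns,qgov] -> 13 lines: uee knb ziof wsvns qgov jojr eoq fba ekctk jsqae zsym ldk rqbca
Hunk 4: at line 6 remove [eoq] add [hynk,wrd,nyhe] -> 15 lines: uee knb ziof wsvns qgov jojr hynk wrd nyhe fba ekctk jsqae zsym ldk rqbca
Hunk 5: at line 8 remove [fba,ekctk] add [elxr,yflo] -> 15 lines: uee knb ziof wsvns qgov jojr hynk wrd nyhe elxr yflo jsqae zsym ldk rqbca
Hunk 6: at line 2 remove [ziof,wsvns,qgov] add [olhm] -> 13 lines: uee knb olhm jojr hynk wrd nyhe elxr yflo jsqae zsym ldk rqbca
Hunk 7: at line 2 remove [jojr,hynk] add [ioq] -> 12 lines: uee knb olhm ioq wrd nyhe elxr yflo jsqae zsym ldk rqbca
Final line 4: ioq

Answer: ioq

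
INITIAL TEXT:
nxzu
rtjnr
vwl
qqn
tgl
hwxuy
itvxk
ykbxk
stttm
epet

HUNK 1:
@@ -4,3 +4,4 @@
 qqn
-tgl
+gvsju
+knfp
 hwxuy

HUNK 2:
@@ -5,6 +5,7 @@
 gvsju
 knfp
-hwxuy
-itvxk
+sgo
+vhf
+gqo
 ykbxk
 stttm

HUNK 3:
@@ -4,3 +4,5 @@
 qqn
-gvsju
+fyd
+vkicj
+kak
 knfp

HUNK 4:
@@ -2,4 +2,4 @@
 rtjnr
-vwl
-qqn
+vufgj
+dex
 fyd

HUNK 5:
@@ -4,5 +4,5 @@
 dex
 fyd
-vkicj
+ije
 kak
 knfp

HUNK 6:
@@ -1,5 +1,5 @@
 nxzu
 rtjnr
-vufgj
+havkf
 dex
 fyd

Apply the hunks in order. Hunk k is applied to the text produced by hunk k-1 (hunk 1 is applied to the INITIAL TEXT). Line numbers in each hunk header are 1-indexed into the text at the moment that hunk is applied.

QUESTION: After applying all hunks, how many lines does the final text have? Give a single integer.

Answer: 14

Derivation:
Hunk 1: at line 4 remove [tgl] add [gvsju,knfp] -> 11 lines: nxzu rtjnr vwl qqn gvsju knfp hwxuy itvxk ykbxk stttm epet
Hunk 2: at line 5 remove [hwxuy,itvxk] add [sgo,vhf,gqo] -> 12 lines: nxzu rtjnr vwl qqn gvsju knfp sgo vhf gqo ykbxk stttm epet
Hunk 3: at line 4 remove [gvsju] add [fyd,vkicj,kak] -> 14 lines: nxzu rtjnr vwl qqn fyd vkicj kak knfp sgo vhf gqo ykbxk stttm epet
Hunk 4: at line 2 remove [vwl,qqn] add [vufgj,dex] -> 14 lines: nxzu rtjnr vufgj dex fyd vkicj kak knfp sgo vhf gqo ykbxk stttm epet
Hunk 5: at line 4 remove [vkicj] add [ije] -> 14 lines: nxzu rtjnr vufgj dex fyd ije kak knfp sgo vhf gqo ykbxk stttm epet
Hunk 6: at line 1 remove [vufgj] add [havkf] -> 14 lines: nxzu rtjnr havkf dex fyd ije kak knfp sgo vhf gqo ykbxk stttm epet
Final line count: 14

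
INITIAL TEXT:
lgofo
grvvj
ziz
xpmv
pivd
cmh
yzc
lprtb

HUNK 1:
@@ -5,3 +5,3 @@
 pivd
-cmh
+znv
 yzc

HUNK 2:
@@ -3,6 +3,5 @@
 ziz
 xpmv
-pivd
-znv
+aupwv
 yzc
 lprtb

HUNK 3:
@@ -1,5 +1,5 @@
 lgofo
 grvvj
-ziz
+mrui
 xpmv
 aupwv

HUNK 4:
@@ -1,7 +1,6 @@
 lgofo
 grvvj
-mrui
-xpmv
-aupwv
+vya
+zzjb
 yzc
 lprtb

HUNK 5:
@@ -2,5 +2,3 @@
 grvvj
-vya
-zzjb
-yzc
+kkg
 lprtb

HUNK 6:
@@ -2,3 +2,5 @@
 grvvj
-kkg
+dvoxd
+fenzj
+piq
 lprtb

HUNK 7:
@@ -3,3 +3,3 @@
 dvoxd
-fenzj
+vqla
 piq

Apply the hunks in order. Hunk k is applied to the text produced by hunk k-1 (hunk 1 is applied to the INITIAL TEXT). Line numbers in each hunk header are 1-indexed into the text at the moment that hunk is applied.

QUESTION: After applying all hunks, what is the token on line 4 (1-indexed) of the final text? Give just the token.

Hunk 1: at line 5 remove [cmh] add [znv] -> 8 lines: lgofo grvvj ziz xpmv pivd znv yzc lprtb
Hunk 2: at line 3 remove [pivd,znv] add [aupwv] -> 7 lines: lgofo grvvj ziz xpmv aupwv yzc lprtb
Hunk 3: at line 1 remove [ziz] add [mrui] -> 7 lines: lgofo grvvj mrui xpmv aupwv yzc lprtb
Hunk 4: at line 1 remove [mrui,xpmv,aupwv] add [vya,zzjb] -> 6 lines: lgofo grvvj vya zzjb yzc lprtb
Hunk 5: at line 2 remove [vya,zzjb,yzc] add [kkg] -> 4 lines: lgofo grvvj kkg lprtb
Hunk 6: at line 2 remove [kkg] add [dvoxd,fenzj,piq] -> 6 lines: lgofo grvvj dvoxd fenzj piq lprtb
Hunk 7: at line 3 remove [fenzj] add [vqla] -> 6 lines: lgofo grvvj dvoxd vqla piq lprtb
Final line 4: vqla

Answer: vqla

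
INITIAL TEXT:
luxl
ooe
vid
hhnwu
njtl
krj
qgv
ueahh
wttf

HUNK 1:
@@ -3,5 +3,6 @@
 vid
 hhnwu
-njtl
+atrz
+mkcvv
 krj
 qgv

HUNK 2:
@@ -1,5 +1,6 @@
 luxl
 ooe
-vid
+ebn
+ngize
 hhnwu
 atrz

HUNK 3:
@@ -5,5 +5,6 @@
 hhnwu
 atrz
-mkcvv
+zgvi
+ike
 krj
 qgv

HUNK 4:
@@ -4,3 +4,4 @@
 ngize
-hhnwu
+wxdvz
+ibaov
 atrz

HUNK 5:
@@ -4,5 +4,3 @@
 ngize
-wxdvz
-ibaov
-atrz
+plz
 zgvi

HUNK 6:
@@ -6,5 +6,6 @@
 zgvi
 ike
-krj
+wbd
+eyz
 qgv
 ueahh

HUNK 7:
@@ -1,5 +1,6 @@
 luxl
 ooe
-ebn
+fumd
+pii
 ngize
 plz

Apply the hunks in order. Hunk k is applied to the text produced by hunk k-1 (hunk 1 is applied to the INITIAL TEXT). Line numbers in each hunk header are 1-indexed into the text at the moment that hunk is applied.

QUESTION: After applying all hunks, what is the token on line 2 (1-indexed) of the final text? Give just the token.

Answer: ooe

Derivation:
Hunk 1: at line 3 remove [njtl] add [atrz,mkcvv] -> 10 lines: luxl ooe vid hhnwu atrz mkcvv krj qgv ueahh wttf
Hunk 2: at line 1 remove [vid] add [ebn,ngize] -> 11 lines: luxl ooe ebn ngize hhnwu atrz mkcvv krj qgv ueahh wttf
Hunk 3: at line 5 remove [mkcvv] add [zgvi,ike] -> 12 lines: luxl ooe ebn ngize hhnwu atrz zgvi ike krj qgv ueahh wttf
Hunk 4: at line 4 remove [hhnwu] add [wxdvz,ibaov] -> 13 lines: luxl ooe ebn ngize wxdvz ibaov atrz zgvi ike krj qgv ueahh wttf
Hunk 5: at line 4 remove [wxdvz,ibaov,atrz] add [plz] -> 11 lines: luxl ooe ebn ngize plz zgvi ike krj qgv ueahh wttf
Hunk 6: at line 6 remove [krj] add [wbd,eyz] -> 12 lines: luxl ooe ebn ngize plz zgvi ike wbd eyz qgv ueahh wttf
Hunk 7: at line 1 remove [ebn] add [fumd,pii] -> 13 lines: luxl ooe fumd pii ngize plz zgvi ike wbd eyz qgv ueahh wttf
Final line 2: ooe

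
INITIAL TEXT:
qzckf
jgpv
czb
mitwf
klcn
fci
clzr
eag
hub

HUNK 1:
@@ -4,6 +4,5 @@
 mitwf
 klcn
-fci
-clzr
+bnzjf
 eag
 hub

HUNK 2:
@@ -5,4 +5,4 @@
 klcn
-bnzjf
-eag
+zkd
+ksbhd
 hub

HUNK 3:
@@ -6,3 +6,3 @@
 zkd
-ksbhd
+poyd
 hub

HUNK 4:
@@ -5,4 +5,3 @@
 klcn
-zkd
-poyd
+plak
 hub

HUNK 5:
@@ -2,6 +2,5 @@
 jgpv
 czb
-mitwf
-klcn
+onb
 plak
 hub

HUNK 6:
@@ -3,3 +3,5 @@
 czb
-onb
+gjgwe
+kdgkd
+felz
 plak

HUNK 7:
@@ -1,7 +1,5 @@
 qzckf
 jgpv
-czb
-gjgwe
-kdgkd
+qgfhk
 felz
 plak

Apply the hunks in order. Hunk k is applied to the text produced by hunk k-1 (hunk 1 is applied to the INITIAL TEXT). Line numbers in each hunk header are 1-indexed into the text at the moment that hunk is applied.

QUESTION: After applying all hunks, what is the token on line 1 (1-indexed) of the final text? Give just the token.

Answer: qzckf

Derivation:
Hunk 1: at line 4 remove [fci,clzr] add [bnzjf] -> 8 lines: qzckf jgpv czb mitwf klcn bnzjf eag hub
Hunk 2: at line 5 remove [bnzjf,eag] add [zkd,ksbhd] -> 8 lines: qzckf jgpv czb mitwf klcn zkd ksbhd hub
Hunk 3: at line 6 remove [ksbhd] add [poyd] -> 8 lines: qzckf jgpv czb mitwf klcn zkd poyd hub
Hunk 4: at line 5 remove [zkd,poyd] add [plak] -> 7 lines: qzckf jgpv czb mitwf klcn plak hub
Hunk 5: at line 2 remove [mitwf,klcn] add [onb] -> 6 lines: qzckf jgpv czb onb plak hub
Hunk 6: at line 3 remove [onb] add [gjgwe,kdgkd,felz] -> 8 lines: qzckf jgpv czb gjgwe kdgkd felz plak hub
Hunk 7: at line 1 remove [czb,gjgwe,kdgkd] add [qgfhk] -> 6 lines: qzckf jgpv qgfhk felz plak hub
Final line 1: qzckf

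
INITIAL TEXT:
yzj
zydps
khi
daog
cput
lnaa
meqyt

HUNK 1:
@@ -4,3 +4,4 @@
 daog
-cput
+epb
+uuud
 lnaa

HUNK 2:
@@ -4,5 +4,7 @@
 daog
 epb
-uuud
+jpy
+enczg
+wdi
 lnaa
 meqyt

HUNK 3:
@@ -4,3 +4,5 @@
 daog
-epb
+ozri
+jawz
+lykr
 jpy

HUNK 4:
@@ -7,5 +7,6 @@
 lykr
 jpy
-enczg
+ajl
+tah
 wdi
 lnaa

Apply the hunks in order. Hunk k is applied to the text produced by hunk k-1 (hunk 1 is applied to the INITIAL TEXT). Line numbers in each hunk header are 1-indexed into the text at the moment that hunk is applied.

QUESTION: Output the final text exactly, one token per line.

Answer: yzj
zydps
khi
daog
ozri
jawz
lykr
jpy
ajl
tah
wdi
lnaa
meqyt

Derivation:
Hunk 1: at line 4 remove [cput] add [epb,uuud] -> 8 lines: yzj zydps khi daog epb uuud lnaa meqyt
Hunk 2: at line 4 remove [uuud] add [jpy,enczg,wdi] -> 10 lines: yzj zydps khi daog epb jpy enczg wdi lnaa meqyt
Hunk 3: at line 4 remove [epb] add [ozri,jawz,lykr] -> 12 lines: yzj zydps khi daog ozri jawz lykr jpy enczg wdi lnaa meqyt
Hunk 4: at line 7 remove [enczg] add [ajl,tah] -> 13 lines: yzj zydps khi daog ozri jawz lykr jpy ajl tah wdi lnaa meqyt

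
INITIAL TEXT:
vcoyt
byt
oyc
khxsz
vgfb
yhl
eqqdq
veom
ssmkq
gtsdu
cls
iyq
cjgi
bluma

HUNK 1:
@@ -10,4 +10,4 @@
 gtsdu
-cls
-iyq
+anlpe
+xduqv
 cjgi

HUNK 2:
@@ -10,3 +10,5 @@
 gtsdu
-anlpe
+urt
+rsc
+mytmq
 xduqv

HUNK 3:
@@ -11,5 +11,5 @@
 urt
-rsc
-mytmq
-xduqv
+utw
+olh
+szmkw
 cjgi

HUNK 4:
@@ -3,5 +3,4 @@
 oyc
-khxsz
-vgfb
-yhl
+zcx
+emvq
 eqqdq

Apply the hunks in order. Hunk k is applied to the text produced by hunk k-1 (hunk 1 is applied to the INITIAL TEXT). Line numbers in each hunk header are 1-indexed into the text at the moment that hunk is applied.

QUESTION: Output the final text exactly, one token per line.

Answer: vcoyt
byt
oyc
zcx
emvq
eqqdq
veom
ssmkq
gtsdu
urt
utw
olh
szmkw
cjgi
bluma

Derivation:
Hunk 1: at line 10 remove [cls,iyq] add [anlpe,xduqv] -> 14 lines: vcoyt byt oyc khxsz vgfb yhl eqqdq veom ssmkq gtsdu anlpe xduqv cjgi bluma
Hunk 2: at line 10 remove [anlpe] add [urt,rsc,mytmq] -> 16 lines: vcoyt byt oyc khxsz vgfb yhl eqqdq veom ssmkq gtsdu urt rsc mytmq xduqv cjgi bluma
Hunk 3: at line 11 remove [rsc,mytmq,xduqv] add [utw,olh,szmkw] -> 16 lines: vcoyt byt oyc khxsz vgfb yhl eqqdq veom ssmkq gtsdu urt utw olh szmkw cjgi bluma
Hunk 4: at line 3 remove [khxsz,vgfb,yhl] add [zcx,emvq] -> 15 lines: vcoyt byt oyc zcx emvq eqqdq veom ssmkq gtsdu urt utw olh szmkw cjgi bluma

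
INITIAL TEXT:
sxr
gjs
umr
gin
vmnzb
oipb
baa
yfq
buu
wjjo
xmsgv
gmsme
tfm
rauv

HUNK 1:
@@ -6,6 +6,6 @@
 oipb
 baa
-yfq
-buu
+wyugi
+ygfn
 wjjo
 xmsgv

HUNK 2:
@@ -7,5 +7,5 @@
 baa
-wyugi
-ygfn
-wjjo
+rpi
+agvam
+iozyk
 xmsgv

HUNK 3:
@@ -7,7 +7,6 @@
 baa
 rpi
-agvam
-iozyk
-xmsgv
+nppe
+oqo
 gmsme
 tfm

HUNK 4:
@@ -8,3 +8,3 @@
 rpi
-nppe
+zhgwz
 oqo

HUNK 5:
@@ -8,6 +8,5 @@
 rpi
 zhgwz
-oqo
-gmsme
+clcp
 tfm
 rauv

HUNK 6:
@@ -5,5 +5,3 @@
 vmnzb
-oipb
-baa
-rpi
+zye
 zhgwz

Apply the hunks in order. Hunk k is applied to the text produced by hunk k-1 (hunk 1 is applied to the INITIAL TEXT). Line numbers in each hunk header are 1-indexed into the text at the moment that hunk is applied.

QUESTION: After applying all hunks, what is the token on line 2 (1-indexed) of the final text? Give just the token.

Answer: gjs

Derivation:
Hunk 1: at line 6 remove [yfq,buu] add [wyugi,ygfn] -> 14 lines: sxr gjs umr gin vmnzb oipb baa wyugi ygfn wjjo xmsgv gmsme tfm rauv
Hunk 2: at line 7 remove [wyugi,ygfn,wjjo] add [rpi,agvam,iozyk] -> 14 lines: sxr gjs umr gin vmnzb oipb baa rpi agvam iozyk xmsgv gmsme tfm rauv
Hunk 3: at line 7 remove [agvam,iozyk,xmsgv] add [nppe,oqo] -> 13 lines: sxr gjs umr gin vmnzb oipb baa rpi nppe oqo gmsme tfm rauv
Hunk 4: at line 8 remove [nppe] add [zhgwz] -> 13 lines: sxr gjs umr gin vmnzb oipb baa rpi zhgwz oqo gmsme tfm rauv
Hunk 5: at line 8 remove [oqo,gmsme] add [clcp] -> 12 lines: sxr gjs umr gin vmnzb oipb baa rpi zhgwz clcp tfm rauv
Hunk 6: at line 5 remove [oipb,baa,rpi] add [zye] -> 10 lines: sxr gjs umr gin vmnzb zye zhgwz clcp tfm rauv
Final line 2: gjs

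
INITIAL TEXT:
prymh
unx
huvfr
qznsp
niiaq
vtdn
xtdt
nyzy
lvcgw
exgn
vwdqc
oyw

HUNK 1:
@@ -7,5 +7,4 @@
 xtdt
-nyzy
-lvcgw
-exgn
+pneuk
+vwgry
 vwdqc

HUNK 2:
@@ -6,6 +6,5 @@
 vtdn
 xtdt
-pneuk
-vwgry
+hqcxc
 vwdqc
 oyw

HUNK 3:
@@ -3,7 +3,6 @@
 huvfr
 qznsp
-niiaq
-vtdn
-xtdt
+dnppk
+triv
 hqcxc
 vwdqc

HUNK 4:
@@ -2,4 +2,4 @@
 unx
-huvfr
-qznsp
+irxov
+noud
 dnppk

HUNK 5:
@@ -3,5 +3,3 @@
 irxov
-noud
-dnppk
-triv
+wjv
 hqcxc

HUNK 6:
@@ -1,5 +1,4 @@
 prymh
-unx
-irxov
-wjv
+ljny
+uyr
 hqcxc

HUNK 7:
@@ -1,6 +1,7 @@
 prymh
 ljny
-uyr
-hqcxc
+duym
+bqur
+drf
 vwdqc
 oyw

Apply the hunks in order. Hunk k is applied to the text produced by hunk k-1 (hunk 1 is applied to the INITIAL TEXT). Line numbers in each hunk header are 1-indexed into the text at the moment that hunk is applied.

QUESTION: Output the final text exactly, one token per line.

Answer: prymh
ljny
duym
bqur
drf
vwdqc
oyw

Derivation:
Hunk 1: at line 7 remove [nyzy,lvcgw,exgn] add [pneuk,vwgry] -> 11 lines: prymh unx huvfr qznsp niiaq vtdn xtdt pneuk vwgry vwdqc oyw
Hunk 2: at line 6 remove [pneuk,vwgry] add [hqcxc] -> 10 lines: prymh unx huvfr qznsp niiaq vtdn xtdt hqcxc vwdqc oyw
Hunk 3: at line 3 remove [niiaq,vtdn,xtdt] add [dnppk,triv] -> 9 lines: prymh unx huvfr qznsp dnppk triv hqcxc vwdqc oyw
Hunk 4: at line 2 remove [huvfr,qznsp] add [irxov,noud] -> 9 lines: prymh unx irxov noud dnppk triv hqcxc vwdqc oyw
Hunk 5: at line 3 remove [noud,dnppk,triv] add [wjv] -> 7 lines: prymh unx irxov wjv hqcxc vwdqc oyw
Hunk 6: at line 1 remove [unx,irxov,wjv] add [ljny,uyr] -> 6 lines: prymh ljny uyr hqcxc vwdqc oyw
Hunk 7: at line 1 remove [uyr,hqcxc] add [duym,bqur,drf] -> 7 lines: prymh ljny duym bqur drf vwdqc oyw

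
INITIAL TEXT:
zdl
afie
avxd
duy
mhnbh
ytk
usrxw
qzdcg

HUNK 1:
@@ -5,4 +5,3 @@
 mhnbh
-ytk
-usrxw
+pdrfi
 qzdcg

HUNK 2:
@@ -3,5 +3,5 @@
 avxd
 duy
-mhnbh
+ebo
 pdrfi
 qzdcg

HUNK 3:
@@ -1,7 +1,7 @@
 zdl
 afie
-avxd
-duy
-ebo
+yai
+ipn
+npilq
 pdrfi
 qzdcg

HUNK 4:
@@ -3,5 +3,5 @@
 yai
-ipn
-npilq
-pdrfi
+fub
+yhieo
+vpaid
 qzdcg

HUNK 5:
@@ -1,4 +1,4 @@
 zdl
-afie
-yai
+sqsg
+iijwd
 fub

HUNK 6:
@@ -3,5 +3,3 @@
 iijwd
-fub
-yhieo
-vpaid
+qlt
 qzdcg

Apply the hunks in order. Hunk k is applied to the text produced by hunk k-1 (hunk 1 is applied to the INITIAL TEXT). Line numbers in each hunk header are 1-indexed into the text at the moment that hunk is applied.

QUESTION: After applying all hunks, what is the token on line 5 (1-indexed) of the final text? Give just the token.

Answer: qzdcg

Derivation:
Hunk 1: at line 5 remove [ytk,usrxw] add [pdrfi] -> 7 lines: zdl afie avxd duy mhnbh pdrfi qzdcg
Hunk 2: at line 3 remove [mhnbh] add [ebo] -> 7 lines: zdl afie avxd duy ebo pdrfi qzdcg
Hunk 3: at line 1 remove [avxd,duy,ebo] add [yai,ipn,npilq] -> 7 lines: zdl afie yai ipn npilq pdrfi qzdcg
Hunk 4: at line 3 remove [ipn,npilq,pdrfi] add [fub,yhieo,vpaid] -> 7 lines: zdl afie yai fub yhieo vpaid qzdcg
Hunk 5: at line 1 remove [afie,yai] add [sqsg,iijwd] -> 7 lines: zdl sqsg iijwd fub yhieo vpaid qzdcg
Hunk 6: at line 3 remove [fub,yhieo,vpaid] add [qlt] -> 5 lines: zdl sqsg iijwd qlt qzdcg
Final line 5: qzdcg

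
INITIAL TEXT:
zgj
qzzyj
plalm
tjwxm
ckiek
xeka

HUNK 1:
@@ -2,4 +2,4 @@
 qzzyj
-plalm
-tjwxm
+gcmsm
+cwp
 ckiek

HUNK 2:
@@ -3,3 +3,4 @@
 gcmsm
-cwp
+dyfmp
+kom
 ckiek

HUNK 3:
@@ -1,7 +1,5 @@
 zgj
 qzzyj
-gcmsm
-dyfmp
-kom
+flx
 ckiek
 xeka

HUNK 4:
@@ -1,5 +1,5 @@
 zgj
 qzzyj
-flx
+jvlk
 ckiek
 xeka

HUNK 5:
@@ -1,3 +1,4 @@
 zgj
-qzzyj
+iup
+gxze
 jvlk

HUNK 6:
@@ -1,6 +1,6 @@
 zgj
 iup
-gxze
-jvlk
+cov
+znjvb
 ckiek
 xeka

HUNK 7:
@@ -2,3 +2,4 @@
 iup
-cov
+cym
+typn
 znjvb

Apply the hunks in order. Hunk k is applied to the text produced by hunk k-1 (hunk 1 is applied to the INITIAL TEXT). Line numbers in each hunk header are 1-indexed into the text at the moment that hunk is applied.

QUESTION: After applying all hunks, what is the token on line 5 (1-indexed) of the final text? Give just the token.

Answer: znjvb

Derivation:
Hunk 1: at line 2 remove [plalm,tjwxm] add [gcmsm,cwp] -> 6 lines: zgj qzzyj gcmsm cwp ckiek xeka
Hunk 2: at line 3 remove [cwp] add [dyfmp,kom] -> 7 lines: zgj qzzyj gcmsm dyfmp kom ckiek xeka
Hunk 3: at line 1 remove [gcmsm,dyfmp,kom] add [flx] -> 5 lines: zgj qzzyj flx ckiek xeka
Hunk 4: at line 1 remove [flx] add [jvlk] -> 5 lines: zgj qzzyj jvlk ckiek xeka
Hunk 5: at line 1 remove [qzzyj] add [iup,gxze] -> 6 lines: zgj iup gxze jvlk ckiek xeka
Hunk 6: at line 1 remove [gxze,jvlk] add [cov,znjvb] -> 6 lines: zgj iup cov znjvb ckiek xeka
Hunk 7: at line 2 remove [cov] add [cym,typn] -> 7 lines: zgj iup cym typn znjvb ckiek xeka
Final line 5: znjvb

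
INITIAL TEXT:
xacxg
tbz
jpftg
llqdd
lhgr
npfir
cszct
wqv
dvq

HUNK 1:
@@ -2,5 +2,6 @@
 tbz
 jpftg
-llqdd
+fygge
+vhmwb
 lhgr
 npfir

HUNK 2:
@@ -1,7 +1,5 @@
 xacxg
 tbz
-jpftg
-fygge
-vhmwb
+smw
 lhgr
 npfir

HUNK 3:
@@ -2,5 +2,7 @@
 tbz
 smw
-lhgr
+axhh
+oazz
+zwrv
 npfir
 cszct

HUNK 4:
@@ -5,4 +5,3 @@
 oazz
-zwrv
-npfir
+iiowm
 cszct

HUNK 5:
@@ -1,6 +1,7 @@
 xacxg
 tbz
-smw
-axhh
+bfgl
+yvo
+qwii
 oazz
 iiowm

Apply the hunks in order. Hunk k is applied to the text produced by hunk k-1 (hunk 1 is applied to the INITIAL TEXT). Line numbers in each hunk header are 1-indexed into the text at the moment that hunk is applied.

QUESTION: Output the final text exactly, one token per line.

Hunk 1: at line 2 remove [llqdd] add [fygge,vhmwb] -> 10 lines: xacxg tbz jpftg fygge vhmwb lhgr npfir cszct wqv dvq
Hunk 2: at line 1 remove [jpftg,fygge,vhmwb] add [smw] -> 8 lines: xacxg tbz smw lhgr npfir cszct wqv dvq
Hunk 3: at line 2 remove [lhgr] add [axhh,oazz,zwrv] -> 10 lines: xacxg tbz smw axhh oazz zwrv npfir cszct wqv dvq
Hunk 4: at line 5 remove [zwrv,npfir] add [iiowm] -> 9 lines: xacxg tbz smw axhh oazz iiowm cszct wqv dvq
Hunk 5: at line 1 remove [smw,axhh] add [bfgl,yvo,qwii] -> 10 lines: xacxg tbz bfgl yvo qwii oazz iiowm cszct wqv dvq

Answer: xacxg
tbz
bfgl
yvo
qwii
oazz
iiowm
cszct
wqv
dvq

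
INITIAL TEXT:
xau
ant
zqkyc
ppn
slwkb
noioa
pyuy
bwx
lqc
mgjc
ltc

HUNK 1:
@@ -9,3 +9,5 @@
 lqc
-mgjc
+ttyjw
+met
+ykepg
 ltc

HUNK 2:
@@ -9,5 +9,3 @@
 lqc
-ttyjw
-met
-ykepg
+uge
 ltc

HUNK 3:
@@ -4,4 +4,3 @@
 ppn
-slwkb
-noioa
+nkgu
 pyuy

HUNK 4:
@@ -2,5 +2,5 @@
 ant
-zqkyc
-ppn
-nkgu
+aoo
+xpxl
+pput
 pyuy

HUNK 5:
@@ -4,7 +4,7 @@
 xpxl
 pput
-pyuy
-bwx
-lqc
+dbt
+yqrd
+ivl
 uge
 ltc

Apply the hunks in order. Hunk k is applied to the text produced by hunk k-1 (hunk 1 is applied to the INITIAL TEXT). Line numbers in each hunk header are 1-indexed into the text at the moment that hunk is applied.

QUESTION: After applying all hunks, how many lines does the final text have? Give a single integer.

Answer: 10

Derivation:
Hunk 1: at line 9 remove [mgjc] add [ttyjw,met,ykepg] -> 13 lines: xau ant zqkyc ppn slwkb noioa pyuy bwx lqc ttyjw met ykepg ltc
Hunk 2: at line 9 remove [ttyjw,met,ykepg] add [uge] -> 11 lines: xau ant zqkyc ppn slwkb noioa pyuy bwx lqc uge ltc
Hunk 3: at line 4 remove [slwkb,noioa] add [nkgu] -> 10 lines: xau ant zqkyc ppn nkgu pyuy bwx lqc uge ltc
Hunk 4: at line 2 remove [zqkyc,ppn,nkgu] add [aoo,xpxl,pput] -> 10 lines: xau ant aoo xpxl pput pyuy bwx lqc uge ltc
Hunk 5: at line 4 remove [pyuy,bwx,lqc] add [dbt,yqrd,ivl] -> 10 lines: xau ant aoo xpxl pput dbt yqrd ivl uge ltc
Final line count: 10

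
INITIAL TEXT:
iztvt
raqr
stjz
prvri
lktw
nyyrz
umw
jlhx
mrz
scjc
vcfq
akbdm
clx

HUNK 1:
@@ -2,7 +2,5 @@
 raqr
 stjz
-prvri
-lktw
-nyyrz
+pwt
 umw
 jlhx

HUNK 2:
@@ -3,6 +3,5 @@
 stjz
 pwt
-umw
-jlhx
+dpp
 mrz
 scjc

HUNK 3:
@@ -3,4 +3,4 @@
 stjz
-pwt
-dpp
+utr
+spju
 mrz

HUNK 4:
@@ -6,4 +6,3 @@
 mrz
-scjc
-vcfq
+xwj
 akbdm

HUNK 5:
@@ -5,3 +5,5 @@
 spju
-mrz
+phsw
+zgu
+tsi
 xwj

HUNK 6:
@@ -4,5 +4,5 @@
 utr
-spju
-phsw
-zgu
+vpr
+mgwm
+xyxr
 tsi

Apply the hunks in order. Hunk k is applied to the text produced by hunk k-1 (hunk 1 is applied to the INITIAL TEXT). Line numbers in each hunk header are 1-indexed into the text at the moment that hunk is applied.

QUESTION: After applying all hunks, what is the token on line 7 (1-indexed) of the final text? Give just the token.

Answer: xyxr

Derivation:
Hunk 1: at line 2 remove [prvri,lktw,nyyrz] add [pwt] -> 11 lines: iztvt raqr stjz pwt umw jlhx mrz scjc vcfq akbdm clx
Hunk 2: at line 3 remove [umw,jlhx] add [dpp] -> 10 lines: iztvt raqr stjz pwt dpp mrz scjc vcfq akbdm clx
Hunk 3: at line 3 remove [pwt,dpp] add [utr,spju] -> 10 lines: iztvt raqr stjz utr spju mrz scjc vcfq akbdm clx
Hunk 4: at line 6 remove [scjc,vcfq] add [xwj] -> 9 lines: iztvt raqr stjz utr spju mrz xwj akbdm clx
Hunk 5: at line 5 remove [mrz] add [phsw,zgu,tsi] -> 11 lines: iztvt raqr stjz utr spju phsw zgu tsi xwj akbdm clx
Hunk 6: at line 4 remove [spju,phsw,zgu] add [vpr,mgwm,xyxr] -> 11 lines: iztvt raqr stjz utr vpr mgwm xyxr tsi xwj akbdm clx
Final line 7: xyxr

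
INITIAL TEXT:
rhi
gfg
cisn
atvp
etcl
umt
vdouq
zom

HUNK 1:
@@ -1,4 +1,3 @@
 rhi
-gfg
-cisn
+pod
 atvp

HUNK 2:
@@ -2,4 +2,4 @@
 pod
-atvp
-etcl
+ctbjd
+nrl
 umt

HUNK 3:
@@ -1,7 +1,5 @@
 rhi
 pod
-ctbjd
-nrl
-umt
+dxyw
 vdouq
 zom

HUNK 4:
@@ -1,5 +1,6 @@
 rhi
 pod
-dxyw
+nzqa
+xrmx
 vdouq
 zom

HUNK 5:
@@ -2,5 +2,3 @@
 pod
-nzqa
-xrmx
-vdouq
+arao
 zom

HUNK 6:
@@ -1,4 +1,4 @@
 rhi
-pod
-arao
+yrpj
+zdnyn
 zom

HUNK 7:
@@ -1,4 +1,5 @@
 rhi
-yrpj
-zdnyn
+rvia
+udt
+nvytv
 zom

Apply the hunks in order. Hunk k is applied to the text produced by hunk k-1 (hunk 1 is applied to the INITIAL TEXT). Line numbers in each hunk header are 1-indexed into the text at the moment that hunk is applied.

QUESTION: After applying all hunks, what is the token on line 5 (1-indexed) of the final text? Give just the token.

Answer: zom

Derivation:
Hunk 1: at line 1 remove [gfg,cisn] add [pod] -> 7 lines: rhi pod atvp etcl umt vdouq zom
Hunk 2: at line 2 remove [atvp,etcl] add [ctbjd,nrl] -> 7 lines: rhi pod ctbjd nrl umt vdouq zom
Hunk 3: at line 1 remove [ctbjd,nrl,umt] add [dxyw] -> 5 lines: rhi pod dxyw vdouq zom
Hunk 4: at line 1 remove [dxyw] add [nzqa,xrmx] -> 6 lines: rhi pod nzqa xrmx vdouq zom
Hunk 5: at line 2 remove [nzqa,xrmx,vdouq] add [arao] -> 4 lines: rhi pod arao zom
Hunk 6: at line 1 remove [pod,arao] add [yrpj,zdnyn] -> 4 lines: rhi yrpj zdnyn zom
Hunk 7: at line 1 remove [yrpj,zdnyn] add [rvia,udt,nvytv] -> 5 lines: rhi rvia udt nvytv zom
Final line 5: zom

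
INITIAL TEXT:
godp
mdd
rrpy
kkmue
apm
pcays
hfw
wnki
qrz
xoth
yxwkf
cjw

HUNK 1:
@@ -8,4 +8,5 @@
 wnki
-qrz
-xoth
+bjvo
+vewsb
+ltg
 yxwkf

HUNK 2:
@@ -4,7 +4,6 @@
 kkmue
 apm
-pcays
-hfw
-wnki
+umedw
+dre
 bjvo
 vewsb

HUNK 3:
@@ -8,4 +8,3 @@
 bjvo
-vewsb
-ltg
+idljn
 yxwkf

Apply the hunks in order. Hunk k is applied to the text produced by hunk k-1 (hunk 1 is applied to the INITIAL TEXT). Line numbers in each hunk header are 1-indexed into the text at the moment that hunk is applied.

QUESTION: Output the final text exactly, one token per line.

Hunk 1: at line 8 remove [qrz,xoth] add [bjvo,vewsb,ltg] -> 13 lines: godp mdd rrpy kkmue apm pcays hfw wnki bjvo vewsb ltg yxwkf cjw
Hunk 2: at line 4 remove [pcays,hfw,wnki] add [umedw,dre] -> 12 lines: godp mdd rrpy kkmue apm umedw dre bjvo vewsb ltg yxwkf cjw
Hunk 3: at line 8 remove [vewsb,ltg] add [idljn] -> 11 lines: godp mdd rrpy kkmue apm umedw dre bjvo idljn yxwkf cjw

Answer: godp
mdd
rrpy
kkmue
apm
umedw
dre
bjvo
idljn
yxwkf
cjw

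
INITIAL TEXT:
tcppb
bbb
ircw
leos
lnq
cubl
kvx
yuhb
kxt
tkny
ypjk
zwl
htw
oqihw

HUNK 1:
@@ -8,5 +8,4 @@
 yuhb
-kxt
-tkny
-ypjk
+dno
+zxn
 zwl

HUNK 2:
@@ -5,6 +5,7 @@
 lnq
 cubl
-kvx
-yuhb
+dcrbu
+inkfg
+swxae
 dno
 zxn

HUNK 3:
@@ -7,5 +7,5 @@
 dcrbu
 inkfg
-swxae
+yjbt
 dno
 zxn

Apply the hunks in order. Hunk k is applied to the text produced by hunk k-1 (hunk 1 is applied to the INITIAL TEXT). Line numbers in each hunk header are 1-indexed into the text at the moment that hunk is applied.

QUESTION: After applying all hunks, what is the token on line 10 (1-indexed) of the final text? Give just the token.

Hunk 1: at line 8 remove [kxt,tkny,ypjk] add [dno,zxn] -> 13 lines: tcppb bbb ircw leos lnq cubl kvx yuhb dno zxn zwl htw oqihw
Hunk 2: at line 5 remove [kvx,yuhb] add [dcrbu,inkfg,swxae] -> 14 lines: tcppb bbb ircw leos lnq cubl dcrbu inkfg swxae dno zxn zwl htw oqihw
Hunk 3: at line 7 remove [swxae] add [yjbt] -> 14 lines: tcppb bbb ircw leos lnq cubl dcrbu inkfg yjbt dno zxn zwl htw oqihw
Final line 10: dno

Answer: dno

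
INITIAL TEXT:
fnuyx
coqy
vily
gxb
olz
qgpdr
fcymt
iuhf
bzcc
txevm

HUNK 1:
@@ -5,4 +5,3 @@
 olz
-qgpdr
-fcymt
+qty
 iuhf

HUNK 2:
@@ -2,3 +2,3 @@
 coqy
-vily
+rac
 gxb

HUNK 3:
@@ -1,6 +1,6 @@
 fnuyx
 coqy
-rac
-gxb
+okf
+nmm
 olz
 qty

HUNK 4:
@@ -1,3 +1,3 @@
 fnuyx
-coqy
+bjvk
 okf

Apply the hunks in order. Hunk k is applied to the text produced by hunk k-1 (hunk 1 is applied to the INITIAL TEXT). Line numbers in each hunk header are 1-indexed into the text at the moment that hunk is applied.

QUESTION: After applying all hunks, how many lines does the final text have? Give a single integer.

Hunk 1: at line 5 remove [qgpdr,fcymt] add [qty] -> 9 lines: fnuyx coqy vily gxb olz qty iuhf bzcc txevm
Hunk 2: at line 2 remove [vily] add [rac] -> 9 lines: fnuyx coqy rac gxb olz qty iuhf bzcc txevm
Hunk 3: at line 1 remove [rac,gxb] add [okf,nmm] -> 9 lines: fnuyx coqy okf nmm olz qty iuhf bzcc txevm
Hunk 4: at line 1 remove [coqy] add [bjvk] -> 9 lines: fnuyx bjvk okf nmm olz qty iuhf bzcc txevm
Final line count: 9

Answer: 9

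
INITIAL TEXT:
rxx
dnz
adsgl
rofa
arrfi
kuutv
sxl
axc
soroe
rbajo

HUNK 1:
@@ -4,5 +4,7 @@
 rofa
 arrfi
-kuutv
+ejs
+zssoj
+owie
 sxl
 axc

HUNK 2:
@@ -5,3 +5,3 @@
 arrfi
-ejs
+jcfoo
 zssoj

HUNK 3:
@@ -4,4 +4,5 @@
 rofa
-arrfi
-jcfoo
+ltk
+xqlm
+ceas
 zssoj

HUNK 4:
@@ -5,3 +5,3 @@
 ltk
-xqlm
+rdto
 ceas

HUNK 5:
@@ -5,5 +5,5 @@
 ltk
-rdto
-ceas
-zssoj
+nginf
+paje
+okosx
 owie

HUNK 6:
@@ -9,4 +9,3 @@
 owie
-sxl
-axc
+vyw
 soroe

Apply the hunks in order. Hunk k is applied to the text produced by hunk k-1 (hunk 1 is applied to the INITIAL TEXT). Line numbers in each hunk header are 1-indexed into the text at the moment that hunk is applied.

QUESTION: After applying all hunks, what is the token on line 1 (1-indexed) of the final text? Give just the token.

Hunk 1: at line 4 remove [kuutv] add [ejs,zssoj,owie] -> 12 lines: rxx dnz adsgl rofa arrfi ejs zssoj owie sxl axc soroe rbajo
Hunk 2: at line 5 remove [ejs] add [jcfoo] -> 12 lines: rxx dnz adsgl rofa arrfi jcfoo zssoj owie sxl axc soroe rbajo
Hunk 3: at line 4 remove [arrfi,jcfoo] add [ltk,xqlm,ceas] -> 13 lines: rxx dnz adsgl rofa ltk xqlm ceas zssoj owie sxl axc soroe rbajo
Hunk 4: at line 5 remove [xqlm] add [rdto] -> 13 lines: rxx dnz adsgl rofa ltk rdto ceas zssoj owie sxl axc soroe rbajo
Hunk 5: at line 5 remove [rdto,ceas,zssoj] add [nginf,paje,okosx] -> 13 lines: rxx dnz adsgl rofa ltk nginf paje okosx owie sxl axc soroe rbajo
Hunk 6: at line 9 remove [sxl,axc] add [vyw] -> 12 lines: rxx dnz adsgl rofa ltk nginf paje okosx owie vyw soroe rbajo
Final line 1: rxx

Answer: rxx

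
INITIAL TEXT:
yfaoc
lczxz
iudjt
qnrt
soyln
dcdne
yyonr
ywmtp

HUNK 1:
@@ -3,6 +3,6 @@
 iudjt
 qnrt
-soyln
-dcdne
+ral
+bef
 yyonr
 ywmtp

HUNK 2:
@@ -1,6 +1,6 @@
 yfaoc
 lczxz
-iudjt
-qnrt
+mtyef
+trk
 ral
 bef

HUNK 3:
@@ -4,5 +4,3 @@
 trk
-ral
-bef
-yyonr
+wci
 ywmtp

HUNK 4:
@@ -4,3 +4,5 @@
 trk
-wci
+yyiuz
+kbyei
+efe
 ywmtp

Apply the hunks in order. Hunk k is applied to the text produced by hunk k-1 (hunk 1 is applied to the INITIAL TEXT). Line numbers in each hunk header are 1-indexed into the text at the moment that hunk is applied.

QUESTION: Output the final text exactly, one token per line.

Hunk 1: at line 3 remove [soyln,dcdne] add [ral,bef] -> 8 lines: yfaoc lczxz iudjt qnrt ral bef yyonr ywmtp
Hunk 2: at line 1 remove [iudjt,qnrt] add [mtyef,trk] -> 8 lines: yfaoc lczxz mtyef trk ral bef yyonr ywmtp
Hunk 3: at line 4 remove [ral,bef,yyonr] add [wci] -> 6 lines: yfaoc lczxz mtyef trk wci ywmtp
Hunk 4: at line 4 remove [wci] add [yyiuz,kbyei,efe] -> 8 lines: yfaoc lczxz mtyef trk yyiuz kbyei efe ywmtp

Answer: yfaoc
lczxz
mtyef
trk
yyiuz
kbyei
efe
ywmtp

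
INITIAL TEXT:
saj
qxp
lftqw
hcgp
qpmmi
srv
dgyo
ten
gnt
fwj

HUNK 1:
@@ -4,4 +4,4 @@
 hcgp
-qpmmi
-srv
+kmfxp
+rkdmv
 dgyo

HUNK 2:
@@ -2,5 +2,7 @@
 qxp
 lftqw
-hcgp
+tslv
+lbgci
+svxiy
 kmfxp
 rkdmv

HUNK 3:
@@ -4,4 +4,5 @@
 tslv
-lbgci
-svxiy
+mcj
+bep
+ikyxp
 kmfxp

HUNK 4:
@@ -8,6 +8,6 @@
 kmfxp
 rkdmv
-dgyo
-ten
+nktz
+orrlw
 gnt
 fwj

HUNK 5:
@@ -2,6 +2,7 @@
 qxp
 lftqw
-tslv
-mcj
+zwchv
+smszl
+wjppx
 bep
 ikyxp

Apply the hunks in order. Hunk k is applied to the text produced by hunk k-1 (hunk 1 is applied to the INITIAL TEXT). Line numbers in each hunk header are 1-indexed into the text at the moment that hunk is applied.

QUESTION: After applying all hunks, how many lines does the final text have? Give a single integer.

Hunk 1: at line 4 remove [qpmmi,srv] add [kmfxp,rkdmv] -> 10 lines: saj qxp lftqw hcgp kmfxp rkdmv dgyo ten gnt fwj
Hunk 2: at line 2 remove [hcgp] add [tslv,lbgci,svxiy] -> 12 lines: saj qxp lftqw tslv lbgci svxiy kmfxp rkdmv dgyo ten gnt fwj
Hunk 3: at line 4 remove [lbgci,svxiy] add [mcj,bep,ikyxp] -> 13 lines: saj qxp lftqw tslv mcj bep ikyxp kmfxp rkdmv dgyo ten gnt fwj
Hunk 4: at line 8 remove [dgyo,ten] add [nktz,orrlw] -> 13 lines: saj qxp lftqw tslv mcj bep ikyxp kmfxp rkdmv nktz orrlw gnt fwj
Hunk 5: at line 2 remove [tslv,mcj] add [zwchv,smszl,wjppx] -> 14 lines: saj qxp lftqw zwchv smszl wjppx bep ikyxp kmfxp rkdmv nktz orrlw gnt fwj
Final line count: 14

Answer: 14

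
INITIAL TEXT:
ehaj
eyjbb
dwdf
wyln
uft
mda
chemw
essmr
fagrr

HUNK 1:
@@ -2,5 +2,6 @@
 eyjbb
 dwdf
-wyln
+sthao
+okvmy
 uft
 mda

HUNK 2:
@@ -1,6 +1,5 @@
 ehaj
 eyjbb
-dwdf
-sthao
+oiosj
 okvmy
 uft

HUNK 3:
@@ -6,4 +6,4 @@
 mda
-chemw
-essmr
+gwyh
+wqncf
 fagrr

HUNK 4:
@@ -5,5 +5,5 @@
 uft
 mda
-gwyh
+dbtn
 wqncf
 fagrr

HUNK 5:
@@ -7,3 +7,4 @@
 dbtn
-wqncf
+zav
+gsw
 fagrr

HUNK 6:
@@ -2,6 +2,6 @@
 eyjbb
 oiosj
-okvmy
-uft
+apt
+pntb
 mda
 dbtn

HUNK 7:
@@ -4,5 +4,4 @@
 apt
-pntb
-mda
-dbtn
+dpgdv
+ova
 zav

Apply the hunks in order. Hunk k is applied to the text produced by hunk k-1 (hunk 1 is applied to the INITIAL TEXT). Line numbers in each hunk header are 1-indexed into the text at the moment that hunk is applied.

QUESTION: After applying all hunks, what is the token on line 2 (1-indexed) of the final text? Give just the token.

Answer: eyjbb

Derivation:
Hunk 1: at line 2 remove [wyln] add [sthao,okvmy] -> 10 lines: ehaj eyjbb dwdf sthao okvmy uft mda chemw essmr fagrr
Hunk 2: at line 1 remove [dwdf,sthao] add [oiosj] -> 9 lines: ehaj eyjbb oiosj okvmy uft mda chemw essmr fagrr
Hunk 3: at line 6 remove [chemw,essmr] add [gwyh,wqncf] -> 9 lines: ehaj eyjbb oiosj okvmy uft mda gwyh wqncf fagrr
Hunk 4: at line 5 remove [gwyh] add [dbtn] -> 9 lines: ehaj eyjbb oiosj okvmy uft mda dbtn wqncf fagrr
Hunk 5: at line 7 remove [wqncf] add [zav,gsw] -> 10 lines: ehaj eyjbb oiosj okvmy uft mda dbtn zav gsw fagrr
Hunk 6: at line 2 remove [okvmy,uft] add [apt,pntb] -> 10 lines: ehaj eyjbb oiosj apt pntb mda dbtn zav gsw fagrr
Hunk 7: at line 4 remove [pntb,mda,dbtn] add [dpgdv,ova] -> 9 lines: ehaj eyjbb oiosj apt dpgdv ova zav gsw fagrr
Final line 2: eyjbb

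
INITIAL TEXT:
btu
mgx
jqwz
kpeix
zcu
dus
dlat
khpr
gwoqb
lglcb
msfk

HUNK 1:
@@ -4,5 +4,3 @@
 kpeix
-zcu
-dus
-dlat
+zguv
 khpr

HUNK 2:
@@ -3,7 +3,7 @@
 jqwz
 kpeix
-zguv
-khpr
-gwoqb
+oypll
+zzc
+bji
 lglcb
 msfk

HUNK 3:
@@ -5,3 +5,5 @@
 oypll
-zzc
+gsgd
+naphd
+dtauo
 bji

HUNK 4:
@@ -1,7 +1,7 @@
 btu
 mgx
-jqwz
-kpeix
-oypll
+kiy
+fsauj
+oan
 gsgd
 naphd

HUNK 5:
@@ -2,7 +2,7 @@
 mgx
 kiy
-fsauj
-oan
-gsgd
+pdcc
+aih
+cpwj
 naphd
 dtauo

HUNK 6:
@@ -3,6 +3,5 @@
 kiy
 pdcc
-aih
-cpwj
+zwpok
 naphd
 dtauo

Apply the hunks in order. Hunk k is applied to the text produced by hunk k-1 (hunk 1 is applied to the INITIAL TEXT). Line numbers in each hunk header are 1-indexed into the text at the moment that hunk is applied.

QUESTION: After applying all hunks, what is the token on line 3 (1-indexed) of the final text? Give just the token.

Answer: kiy

Derivation:
Hunk 1: at line 4 remove [zcu,dus,dlat] add [zguv] -> 9 lines: btu mgx jqwz kpeix zguv khpr gwoqb lglcb msfk
Hunk 2: at line 3 remove [zguv,khpr,gwoqb] add [oypll,zzc,bji] -> 9 lines: btu mgx jqwz kpeix oypll zzc bji lglcb msfk
Hunk 3: at line 5 remove [zzc] add [gsgd,naphd,dtauo] -> 11 lines: btu mgx jqwz kpeix oypll gsgd naphd dtauo bji lglcb msfk
Hunk 4: at line 1 remove [jqwz,kpeix,oypll] add [kiy,fsauj,oan] -> 11 lines: btu mgx kiy fsauj oan gsgd naphd dtauo bji lglcb msfk
Hunk 5: at line 2 remove [fsauj,oan,gsgd] add [pdcc,aih,cpwj] -> 11 lines: btu mgx kiy pdcc aih cpwj naphd dtauo bji lglcb msfk
Hunk 6: at line 3 remove [aih,cpwj] add [zwpok] -> 10 lines: btu mgx kiy pdcc zwpok naphd dtauo bji lglcb msfk
Final line 3: kiy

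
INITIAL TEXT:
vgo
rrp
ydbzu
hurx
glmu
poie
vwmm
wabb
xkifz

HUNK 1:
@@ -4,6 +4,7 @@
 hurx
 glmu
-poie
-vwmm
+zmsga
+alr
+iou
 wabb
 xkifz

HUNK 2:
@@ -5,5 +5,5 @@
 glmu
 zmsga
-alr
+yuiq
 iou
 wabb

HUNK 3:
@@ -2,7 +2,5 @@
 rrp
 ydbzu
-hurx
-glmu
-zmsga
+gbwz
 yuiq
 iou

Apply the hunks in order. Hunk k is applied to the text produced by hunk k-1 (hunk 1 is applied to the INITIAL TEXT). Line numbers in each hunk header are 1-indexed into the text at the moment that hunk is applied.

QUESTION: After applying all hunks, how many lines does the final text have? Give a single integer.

Answer: 8

Derivation:
Hunk 1: at line 4 remove [poie,vwmm] add [zmsga,alr,iou] -> 10 lines: vgo rrp ydbzu hurx glmu zmsga alr iou wabb xkifz
Hunk 2: at line 5 remove [alr] add [yuiq] -> 10 lines: vgo rrp ydbzu hurx glmu zmsga yuiq iou wabb xkifz
Hunk 3: at line 2 remove [hurx,glmu,zmsga] add [gbwz] -> 8 lines: vgo rrp ydbzu gbwz yuiq iou wabb xkifz
Final line count: 8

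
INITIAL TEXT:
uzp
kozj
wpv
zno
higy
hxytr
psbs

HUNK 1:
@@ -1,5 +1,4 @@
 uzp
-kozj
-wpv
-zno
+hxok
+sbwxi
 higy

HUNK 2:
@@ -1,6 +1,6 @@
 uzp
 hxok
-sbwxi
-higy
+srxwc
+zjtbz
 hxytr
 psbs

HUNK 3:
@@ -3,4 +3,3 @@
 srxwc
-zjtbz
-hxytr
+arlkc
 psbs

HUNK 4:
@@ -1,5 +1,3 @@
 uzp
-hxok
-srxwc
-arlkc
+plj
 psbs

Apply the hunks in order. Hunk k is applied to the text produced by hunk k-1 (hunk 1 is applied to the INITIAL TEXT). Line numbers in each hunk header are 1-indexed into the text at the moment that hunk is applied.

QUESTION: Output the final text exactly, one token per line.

Hunk 1: at line 1 remove [kozj,wpv,zno] add [hxok,sbwxi] -> 6 lines: uzp hxok sbwxi higy hxytr psbs
Hunk 2: at line 1 remove [sbwxi,higy] add [srxwc,zjtbz] -> 6 lines: uzp hxok srxwc zjtbz hxytr psbs
Hunk 3: at line 3 remove [zjtbz,hxytr] add [arlkc] -> 5 lines: uzp hxok srxwc arlkc psbs
Hunk 4: at line 1 remove [hxok,srxwc,arlkc] add [plj] -> 3 lines: uzp plj psbs

Answer: uzp
plj
psbs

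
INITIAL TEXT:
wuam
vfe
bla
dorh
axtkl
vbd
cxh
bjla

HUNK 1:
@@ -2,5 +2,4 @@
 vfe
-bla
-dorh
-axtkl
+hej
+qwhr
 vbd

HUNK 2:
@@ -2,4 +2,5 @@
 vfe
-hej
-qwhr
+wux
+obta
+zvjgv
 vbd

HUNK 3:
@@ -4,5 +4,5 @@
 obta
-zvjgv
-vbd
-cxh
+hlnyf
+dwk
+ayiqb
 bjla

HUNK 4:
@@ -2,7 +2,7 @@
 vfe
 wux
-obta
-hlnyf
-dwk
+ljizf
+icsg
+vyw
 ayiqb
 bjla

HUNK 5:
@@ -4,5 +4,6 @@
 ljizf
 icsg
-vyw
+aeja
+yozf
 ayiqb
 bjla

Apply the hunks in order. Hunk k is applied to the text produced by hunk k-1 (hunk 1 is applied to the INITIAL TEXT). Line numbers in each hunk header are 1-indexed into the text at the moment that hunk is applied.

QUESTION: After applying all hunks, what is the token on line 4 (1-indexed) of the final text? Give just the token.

Answer: ljizf

Derivation:
Hunk 1: at line 2 remove [bla,dorh,axtkl] add [hej,qwhr] -> 7 lines: wuam vfe hej qwhr vbd cxh bjla
Hunk 2: at line 2 remove [hej,qwhr] add [wux,obta,zvjgv] -> 8 lines: wuam vfe wux obta zvjgv vbd cxh bjla
Hunk 3: at line 4 remove [zvjgv,vbd,cxh] add [hlnyf,dwk,ayiqb] -> 8 lines: wuam vfe wux obta hlnyf dwk ayiqb bjla
Hunk 4: at line 2 remove [obta,hlnyf,dwk] add [ljizf,icsg,vyw] -> 8 lines: wuam vfe wux ljizf icsg vyw ayiqb bjla
Hunk 5: at line 4 remove [vyw] add [aeja,yozf] -> 9 lines: wuam vfe wux ljizf icsg aeja yozf ayiqb bjla
Final line 4: ljizf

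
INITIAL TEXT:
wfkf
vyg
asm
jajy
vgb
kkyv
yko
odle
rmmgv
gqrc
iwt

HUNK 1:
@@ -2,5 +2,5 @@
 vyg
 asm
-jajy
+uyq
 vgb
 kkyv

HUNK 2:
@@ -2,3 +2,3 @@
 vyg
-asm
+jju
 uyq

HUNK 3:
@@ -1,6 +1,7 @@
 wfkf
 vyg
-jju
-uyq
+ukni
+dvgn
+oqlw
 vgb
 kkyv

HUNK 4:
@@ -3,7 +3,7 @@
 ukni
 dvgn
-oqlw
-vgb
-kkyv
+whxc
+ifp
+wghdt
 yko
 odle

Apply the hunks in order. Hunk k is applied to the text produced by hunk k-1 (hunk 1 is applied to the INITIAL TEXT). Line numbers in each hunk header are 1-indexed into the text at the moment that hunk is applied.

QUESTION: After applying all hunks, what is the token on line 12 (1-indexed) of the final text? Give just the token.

Answer: iwt

Derivation:
Hunk 1: at line 2 remove [jajy] add [uyq] -> 11 lines: wfkf vyg asm uyq vgb kkyv yko odle rmmgv gqrc iwt
Hunk 2: at line 2 remove [asm] add [jju] -> 11 lines: wfkf vyg jju uyq vgb kkyv yko odle rmmgv gqrc iwt
Hunk 3: at line 1 remove [jju,uyq] add [ukni,dvgn,oqlw] -> 12 lines: wfkf vyg ukni dvgn oqlw vgb kkyv yko odle rmmgv gqrc iwt
Hunk 4: at line 3 remove [oqlw,vgb,kkyv] add [whxc,ifp,wghdt] -> 12 lines: wfkf vyg ukni dvgn whxc ifp wghdt yko odle rmmgv gqrc iwt
Final line 12: iwt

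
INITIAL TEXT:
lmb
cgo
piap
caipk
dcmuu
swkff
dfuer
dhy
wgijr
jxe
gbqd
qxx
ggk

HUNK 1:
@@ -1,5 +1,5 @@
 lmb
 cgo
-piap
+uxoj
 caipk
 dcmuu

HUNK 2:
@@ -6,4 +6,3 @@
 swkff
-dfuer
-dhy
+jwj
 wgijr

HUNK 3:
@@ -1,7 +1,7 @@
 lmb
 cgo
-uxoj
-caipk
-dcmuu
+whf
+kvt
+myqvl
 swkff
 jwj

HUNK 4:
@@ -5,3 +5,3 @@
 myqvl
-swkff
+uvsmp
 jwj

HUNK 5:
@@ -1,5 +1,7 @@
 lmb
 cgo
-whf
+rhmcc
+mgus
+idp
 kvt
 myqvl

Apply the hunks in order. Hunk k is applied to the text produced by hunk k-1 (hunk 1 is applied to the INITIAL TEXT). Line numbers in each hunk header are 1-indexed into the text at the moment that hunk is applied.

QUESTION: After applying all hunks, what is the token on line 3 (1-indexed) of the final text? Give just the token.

Answer: rhmcc

Derivation:
Hunk 1: at line 1 remove [piap] add [uxoj] -> 13 lines: lmb cgo uxoj caipk dcmuu swkff dfuer dhy wgijr jxe gbqd qxx ggk
Hunk 2: at line 6 remove [dfuer,dhy] add [jwj] -> 12 lines: lmb cgo uxoj caipk dcmuu swkff jwj wgijr jxe gbqd qxx ggk
Hunk 3: at line 1 remove [uxoj,caipk,dcmuu] add [whf,kvt,myqvl] -> 12 lines: lmb cgo whf kvt myqvl swkff jwj wgijr jxe gbqd qxx ggk
Hunk 4: at line 5 remove [swkff] add [uvsmp] -> 12 lines: lmb cgo whf kvt myqvl uvsmp jwj wgijr jxe gbqd qxx ggk
Hunk 5: at line 1 remove [whf] add [rhmcc,mgus,idp] -> 14 lines: lmb cgo rhmcc mgus idp kvt myqvl uvsmp jwj wgijr jxe gbqd qxx ggk
Final line 3: rhmcc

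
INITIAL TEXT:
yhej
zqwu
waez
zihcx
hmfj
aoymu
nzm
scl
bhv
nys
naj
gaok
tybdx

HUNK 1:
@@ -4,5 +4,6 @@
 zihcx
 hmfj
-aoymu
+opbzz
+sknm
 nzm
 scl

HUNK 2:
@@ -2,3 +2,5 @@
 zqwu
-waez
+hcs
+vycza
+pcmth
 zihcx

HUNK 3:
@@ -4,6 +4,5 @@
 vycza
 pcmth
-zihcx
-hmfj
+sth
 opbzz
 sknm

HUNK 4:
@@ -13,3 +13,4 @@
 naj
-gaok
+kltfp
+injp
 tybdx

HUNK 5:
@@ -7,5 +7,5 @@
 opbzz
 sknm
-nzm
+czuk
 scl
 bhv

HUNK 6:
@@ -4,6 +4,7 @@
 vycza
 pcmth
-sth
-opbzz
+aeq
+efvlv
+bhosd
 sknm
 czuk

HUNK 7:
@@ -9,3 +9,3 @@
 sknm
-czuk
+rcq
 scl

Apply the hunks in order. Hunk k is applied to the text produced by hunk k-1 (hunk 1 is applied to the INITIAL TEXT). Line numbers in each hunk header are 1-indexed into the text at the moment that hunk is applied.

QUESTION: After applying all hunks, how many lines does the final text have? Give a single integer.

Answer: 17

Derivation:
Hunk 1: at line 4 remove [aoymu] add [opbzz,sknm] -> 14 lines: yhej zqwu waez zihcx hmfj opbzz sknm nzm scl bhv nys naj gaok tybdx
Hunk 2: at line 2 remove [waez] add [hcs,vycza,pcmth] -> 16 lines: yhej zqwu hcs vycza pcmth zihcx hmfj opbzz sknm nzm scl bhv nys naj gaok tybdx
Hunk 3: at line 4 remove [zihcx,hmfj] add [sth] -> 15 lines: yhej zqwu hcs vycza pcmth sth opbzz sknm nzm scl bhv nys naj gaok tybdx
Hunk 4: at line 13 remove [gaok] add [kltfp,injp] -> 16 lines: yhej zqwu hcs vycza pcmth sth opbzz sknm nzm scl bhv nys naj kltfp injp tybdx
Hunk 5: at line 7 remove [nzm] add [czuk] -> 16 lines: yhej zqwu hcs vycza pcmth sth opbzz sknm czuk scl bhv nys naj kltfp injp tybdx
Hunk 6: at line 4 remove [sth,opbzz] add [aeq,efvlv,bhosd] -> 17 lines: yhej zqwu hcs vycza pcmth aeq efvlv bhosd sknm czuk scl bhv nys naj kltfp injp tybdx
Hunk 7: at line 9 remove [czuk] add [rcq] -> 17 lines: yhej zqwu hcs vycza pcmth aeq efvlv bhosd sknm rcq scl bhv nys naj kltfp injp tybdx
Final line count: 17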